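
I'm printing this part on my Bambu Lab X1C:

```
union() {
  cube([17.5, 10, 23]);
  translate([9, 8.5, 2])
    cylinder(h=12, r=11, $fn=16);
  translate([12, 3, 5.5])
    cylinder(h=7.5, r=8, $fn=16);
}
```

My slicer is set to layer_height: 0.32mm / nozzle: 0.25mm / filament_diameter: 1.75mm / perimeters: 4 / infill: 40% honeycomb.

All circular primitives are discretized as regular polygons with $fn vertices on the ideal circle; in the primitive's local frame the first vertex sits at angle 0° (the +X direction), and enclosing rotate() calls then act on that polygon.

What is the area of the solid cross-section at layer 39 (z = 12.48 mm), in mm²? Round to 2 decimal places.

414.96 mm²

At z = 12.48 mm: the 17.5×10 cube contributes its full rectangle (area 175.00 mm²); the cylinder at (9, 8.5): section is a regular 16-gon, circumradius r=11 (area = (16/2)·11.000²·sin(360°/16) = 370.44 mm²); the r=8 cylinder at (12, 3) contributes a regular 16-gon of circumradius 8 (area = (16/2)·8.000²·sin(360°/16) = 195.93 mm²); Taking the union: the regions partially overlap — summed areas 741.37 mm² minus the doubly-counted overlap 326.41 mm² gives 414.96 mm² — area = 414.96 mm². Overall, the cross-section is a single solid region. Net area = 414.96 mm².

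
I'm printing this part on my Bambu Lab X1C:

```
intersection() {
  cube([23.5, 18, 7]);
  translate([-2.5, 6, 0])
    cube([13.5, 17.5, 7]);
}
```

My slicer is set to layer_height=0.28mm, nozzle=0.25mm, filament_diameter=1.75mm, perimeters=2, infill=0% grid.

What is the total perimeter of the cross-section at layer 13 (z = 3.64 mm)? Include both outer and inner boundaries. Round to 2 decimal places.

46.00 mm

At z = 3.64 mm: the cube is present — its section is the full 23.5×18 rectangle (perimeter 83.00 mm); the cube at (-2.5, 6) (footprint 13.5×17.5) is included at this height (perimeter 62.00 mm); Taking the intersection: the 13.5×17.5 cube at (-2.5, 6) partially overlaps the 23.5×18 cube; clipping to the common part keeps 132.00 mm² — boundary = 46.00 mm. Overall, the cross-section is a single solid region. Total boundary length (outer) = 46.00 mm.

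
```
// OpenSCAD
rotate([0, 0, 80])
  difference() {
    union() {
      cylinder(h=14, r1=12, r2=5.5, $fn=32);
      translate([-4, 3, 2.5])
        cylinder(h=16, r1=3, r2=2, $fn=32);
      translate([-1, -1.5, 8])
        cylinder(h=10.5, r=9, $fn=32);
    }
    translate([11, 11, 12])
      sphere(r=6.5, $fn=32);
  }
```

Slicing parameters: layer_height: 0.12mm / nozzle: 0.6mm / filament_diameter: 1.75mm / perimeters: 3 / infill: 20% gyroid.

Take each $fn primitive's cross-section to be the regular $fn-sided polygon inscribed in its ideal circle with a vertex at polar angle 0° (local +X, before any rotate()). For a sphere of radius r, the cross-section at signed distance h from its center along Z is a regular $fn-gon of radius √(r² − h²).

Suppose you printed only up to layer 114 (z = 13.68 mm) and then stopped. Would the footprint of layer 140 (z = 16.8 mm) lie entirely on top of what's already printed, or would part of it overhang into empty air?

Compare the two slices. At z = 13.68: the cone (r1=12→r2=5.5) has section circumradius 5.649 here — a regular 32-gon (area = (32/2)·5.649²·sin(360°/32) = 99.59 mm²); the cone at (-4, 3): at t=0.699 of its height the radius interpolates to r₁+(r₂−r₁)t = 2.301, giving a regular 32-gon of that circumradius (area = (32/2)·2.301²·sin(360°/32) = 16.53 mm²); the r=9 cylinder at (-1, -1.5) gives a regular 32-gon of circumradius 9 (constant along its height) (area = (32/2)·9.000²·sin(360°/32) = 252.84 mm²); Combining (union): the regions partially overlap — summed areas 368.96 mm² minus the doubly-counted overlap 116.12 mm² gives 252.84 mm² — area = 252.84 mm²; the r=6.5 sphere at (11, 11) contributes a regular 32-gon of circumradius √(6.5²−1.68²) = 6.279 (area = (32/2)·6.279²·sin(360°/32) = 123.07 mm²); After the difference (first − rest): starting from that combined region (252.84 mm²), the r=6.5 sphere at (11, 11) misses the remaining region (no effect) — area = 252.84 mm²; (rotated 80° about Z; rotation is an isometry so areas/perimeters/island counts are preserved). At z = 16.8: the cone is absent (z outside [0, 14]); the cone at (-4, 3): at t=0.894 of its height the radius interpolates to r₁+(r₂−r₁)t = 2.106, giving a regular 32-gon of that circumradius (area = (32/2)·2.106²·sin(360°/32) = 13.85 mm²); the r=9 cylinder at (-1, -1.5) gives a regular 32-gon of circumradius 9 (constant along its height) (area = (32/2)·9.000²·sin(360°/32) = 252.84 mm²); Merging all regions: the cone at (-4, 3) lies entirely inside the r=9 cylinder at (-1, -1.5), so the union is just the r=9 cylinder at (-1, -1.5) — area = 252.84 mm²; the sphere at (11, 11): section is a regular 32-gon, circumradius = √(r²−h²) = √(6.5²−4.8²) = 4.383 (area = (32/2)·4.383²·sin(360°/32) = 59.96 mm²); Subtracting the remaining from the first: starting from the result so far (252.84 mm²), the r=6.5 sphere at (11, 11) misses the remaining region (no effect) — area = 252.84 mm²; (rotated 80° about Z; rotation is an isometry so areas/perimeters/island counts are preserved). Checking containment: the cross-section at z = 16.8 is a subset of the cross-section at z = 13.68.

entirely on top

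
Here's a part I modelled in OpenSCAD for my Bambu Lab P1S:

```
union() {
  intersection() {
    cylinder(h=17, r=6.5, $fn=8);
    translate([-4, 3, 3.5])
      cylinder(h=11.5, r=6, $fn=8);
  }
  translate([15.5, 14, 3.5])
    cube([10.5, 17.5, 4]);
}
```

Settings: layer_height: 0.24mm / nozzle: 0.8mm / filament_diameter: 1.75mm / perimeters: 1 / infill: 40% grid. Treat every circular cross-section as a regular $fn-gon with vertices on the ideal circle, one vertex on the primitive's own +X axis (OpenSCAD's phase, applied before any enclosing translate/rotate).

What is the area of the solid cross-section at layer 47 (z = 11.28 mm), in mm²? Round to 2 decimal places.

At z = 11.28 mm: the r=6.5 cylinder gives a regular 8-gon of circumradius 6.5 (constant along its height) (area = (8/2)·6.500²·sin(360°/8) = 119.50 mm²); the cylinder at (-4, 3): section is a regular 8-gon, circumradius r=6 (area = (8/2)·6.000²·sin(360°/8) = 101.82 mm²); Keeping only the common overlap: the r=6 cylinder at (-4, 3) partially overlaps the r=6.5 cylinder; clipping to the common part keeps 52.96 mm² — area = 52.96 mm²; the cube at (15.5, 14) does not reach this height (z outside [3.5, 7.5]); Combining (union): only the result so far is present, so the union is just that shape — area = 52.96 mm². Overall, the cross-section is a single solid region. Net area = 52.96 mm².

52.96 mm²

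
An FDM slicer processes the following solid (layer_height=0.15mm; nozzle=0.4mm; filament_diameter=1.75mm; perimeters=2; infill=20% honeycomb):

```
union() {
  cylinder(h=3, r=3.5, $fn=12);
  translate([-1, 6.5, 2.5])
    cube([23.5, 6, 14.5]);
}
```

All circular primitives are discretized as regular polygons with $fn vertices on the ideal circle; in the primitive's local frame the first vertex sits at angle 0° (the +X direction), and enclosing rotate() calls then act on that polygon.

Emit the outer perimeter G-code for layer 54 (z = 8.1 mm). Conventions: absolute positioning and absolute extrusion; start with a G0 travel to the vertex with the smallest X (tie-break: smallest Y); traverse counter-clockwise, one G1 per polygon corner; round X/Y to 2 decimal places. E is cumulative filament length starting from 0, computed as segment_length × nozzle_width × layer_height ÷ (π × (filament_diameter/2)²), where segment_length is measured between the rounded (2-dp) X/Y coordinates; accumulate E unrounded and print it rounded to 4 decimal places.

G0 X-1.00 Y6.50 Z8.10
G1 X22.50 Y6.50 E0.5862
G1 X22.50 Y12.50 E0.7359
G1 X-1.00 Y12.50 E1.3221
G1 X-1.00 Y6.50 E1.4718

At z = 8.1 mm: the cylinder is absent (z outside [0, 3]); the 23.5×6 cube at (-1, 6.5) contributes its full rectangle; Taking the union: only the 23.5×6 cube at (-1, 6.5) is present, so the union is just that shape — 1 connected region. The outline is a single polygon with 4 vertices. Extrusion per mm of travel: 0.4 × 0.15 / (π × 0.875²) = 0.024945. Accumulating E over each segment gives final E = 1.4718.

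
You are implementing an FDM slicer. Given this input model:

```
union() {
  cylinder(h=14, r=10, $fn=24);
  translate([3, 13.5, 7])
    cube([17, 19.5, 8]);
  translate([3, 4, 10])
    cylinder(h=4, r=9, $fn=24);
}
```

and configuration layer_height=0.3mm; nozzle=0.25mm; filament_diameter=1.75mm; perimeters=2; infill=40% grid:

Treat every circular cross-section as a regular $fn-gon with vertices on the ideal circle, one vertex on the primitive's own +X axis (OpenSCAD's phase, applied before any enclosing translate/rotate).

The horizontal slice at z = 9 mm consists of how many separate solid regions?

2

At z = 9 mm: the r=10 cylinder contributes a regular 24-gon of circumradius 10; the cube at (3, 13.5) (footprint 17×19.5) is included at this height; the cylinder at (3, 4) is not intersected at this z (z outside [10, 14]); Taking the union: the 2 present regions are separate (no shared area or edge), so areas and boundary lengths simply add and each stays a separate island — 2 connected regions. The result has 2 disconnected regions.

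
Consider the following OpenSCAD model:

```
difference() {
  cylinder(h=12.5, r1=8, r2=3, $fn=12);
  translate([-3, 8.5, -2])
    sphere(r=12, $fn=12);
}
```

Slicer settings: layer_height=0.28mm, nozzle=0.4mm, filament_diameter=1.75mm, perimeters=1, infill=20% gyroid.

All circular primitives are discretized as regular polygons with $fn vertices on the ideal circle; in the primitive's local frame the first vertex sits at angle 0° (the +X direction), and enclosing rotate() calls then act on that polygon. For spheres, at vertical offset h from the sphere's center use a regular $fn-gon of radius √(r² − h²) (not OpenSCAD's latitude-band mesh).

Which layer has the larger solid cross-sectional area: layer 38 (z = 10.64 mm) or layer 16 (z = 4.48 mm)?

Layer 38 (z = 10.64): the cone (r1=8→r2=3) has section circumradius 3.744 here — a regular 12-gon (area = (12/2)·3.744²·sin(360°/12) = 42.05 mm²); the sphere at (-3, 8.5) is absent (|z−center|=12.640 > r=12); After the difference (first − rest): none of the subtracted shapes is present at this height, so the cone is unchanged — area = 42.05 mm². So its area = 42.05 mm². Layer 16 (z = 4.48): the cone contributes a regular 12-gon of circumradius 6.208 (interpolated between r1=8 and r2=3 at t=0.358) (area = (12/2)·6.208²·sin(360°/12) = 115.62 mm²); the sphere at (-3, 8.5): section is a regular 12-gon, circumradius = √(r²−h²) = √(12²−6.48²) = 10.100 (area = (12/2)·10.100²·sin(360°/12) = 306.03 mm²); Subtracting the remaining from the first: starting from the cone (115.62 mm²), the r=12 sphere at (-3, 8.5) partially overlaps it — only the 60.15 mm² overlap (of its 306.03 mm²) is removed, clipping the outline — area = 55.47 mm². So its area = 55.47 mm². Layer 16 is larger (55.47 vs 42.05 mm²).

layer 16 (z = 4.48 mm)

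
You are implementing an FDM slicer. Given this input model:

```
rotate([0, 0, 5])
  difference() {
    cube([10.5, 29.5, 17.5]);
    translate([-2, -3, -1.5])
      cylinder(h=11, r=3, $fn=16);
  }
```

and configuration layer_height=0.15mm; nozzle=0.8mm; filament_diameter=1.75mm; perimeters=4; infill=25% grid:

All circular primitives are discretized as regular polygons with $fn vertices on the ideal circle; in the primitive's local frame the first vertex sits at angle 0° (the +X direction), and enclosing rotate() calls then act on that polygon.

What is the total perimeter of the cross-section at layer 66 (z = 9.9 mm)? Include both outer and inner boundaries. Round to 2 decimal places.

At z = 9.9 mm: the cube is present — its section is the full 10.5×29.5 rectangle (perimeter 80.00 mm); the cylinder at (-2, -3) is not intersected at this z (z outside [-1.5, 9.5]); After the difference (first − rest): none of the subtracted shapes is present at this height, so the 10.5×29.5 cube is unchanged — boundary = 80.00 mm; (whole slice rotated 5° about Z — lengths, areas and connectivity unchanged). Overall, the cross-section is a single solid region. Total boundary length (outer) = 80.00 mm.

80.00 mm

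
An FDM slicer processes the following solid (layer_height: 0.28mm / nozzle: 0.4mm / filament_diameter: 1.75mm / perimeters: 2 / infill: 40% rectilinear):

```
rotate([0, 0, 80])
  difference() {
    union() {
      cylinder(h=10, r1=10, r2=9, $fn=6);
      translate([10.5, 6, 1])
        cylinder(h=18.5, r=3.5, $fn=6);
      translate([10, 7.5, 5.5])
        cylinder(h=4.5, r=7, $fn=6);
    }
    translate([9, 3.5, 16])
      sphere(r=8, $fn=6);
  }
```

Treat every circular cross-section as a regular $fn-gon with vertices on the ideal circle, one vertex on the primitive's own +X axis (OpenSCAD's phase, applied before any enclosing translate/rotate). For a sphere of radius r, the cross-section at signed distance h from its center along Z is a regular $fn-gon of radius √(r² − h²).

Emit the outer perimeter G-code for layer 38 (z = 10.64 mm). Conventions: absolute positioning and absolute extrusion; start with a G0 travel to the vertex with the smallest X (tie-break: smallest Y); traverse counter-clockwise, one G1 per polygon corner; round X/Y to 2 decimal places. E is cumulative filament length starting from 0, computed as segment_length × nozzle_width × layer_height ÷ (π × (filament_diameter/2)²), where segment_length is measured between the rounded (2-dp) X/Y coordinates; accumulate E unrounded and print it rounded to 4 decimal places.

G0 X-7.37 Y10.19 Z10.64
G1 X-7.03 Y9.90 E0.0208
G1 X-6.43 Y13.29 E0.1811
G1 X-3.09 Y14.50 E0.3465
G1 X-3.48 Y14.83 E0.3703
G1 X-6.77 Y13.63 E0.5334
G1 X-7.37 Y10.19 E0.6960

At z = 10.64 mm: the cone is not intersected at this z (z outside [0, 10]); the r=3.5 cylinder at (10.5, 6) gives a regular 6-gon of circumradius 3.5 (constant along its height); the cylinder at (10, 7.5) does not reach this height (z outside [5.5, 10]); Combining (union): only the r=3.5 cylinder at (10.5, 6) is present, so the union is just that shape — 1 connected region; the r=8 sphere at (9, 3.5) contributes a regular 6-gon of circumradius √(8²−5.36²) = 5.939; Subtracting the remaining from the first: starting from the result so far, the r=8 sphere at (9, 3.5) partially overlaps it — only the 28.94 mm² overlap (of its 91.64 mm²) is removed, clipping the outline — 1 connected region; (whole slice rotated 80° about Z — lengths, areas and connectivity unchanged). The outline is a single polygon with 6 vertices. Extrusion per mm of travel: 0.4 × 0.28 / (π × 0.875²) = 0.046564. Accumulating E over each segment gives final E = 0.6960.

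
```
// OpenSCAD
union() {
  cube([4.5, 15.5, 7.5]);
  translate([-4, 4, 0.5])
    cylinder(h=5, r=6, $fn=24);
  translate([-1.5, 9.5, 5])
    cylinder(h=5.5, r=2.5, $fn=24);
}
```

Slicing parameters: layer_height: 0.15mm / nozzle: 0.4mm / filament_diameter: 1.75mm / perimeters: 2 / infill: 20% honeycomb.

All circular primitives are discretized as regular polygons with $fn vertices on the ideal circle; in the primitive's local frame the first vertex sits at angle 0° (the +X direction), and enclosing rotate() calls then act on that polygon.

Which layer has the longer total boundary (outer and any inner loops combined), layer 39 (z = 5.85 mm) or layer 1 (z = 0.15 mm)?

Layer 39 (z = 5.85): the 4.5×15.5 cube contributes its full rectangle (perimeter 40.00 mm); the cylinder at (-4, 4) does not reach this height (z outside [0.5, 5.5]); the r=2.5 cylinder at (-1.5, 9.5) contributes a regular 24-gon of circumradius 2.5 (perimeter = 2·24·2.500·sin(180°/24) = 15.66 mm); Taking the union: the regions partially overlap (shared area 2.73 mm²), so the edge portions inside another operand are dropped and the merged outline is re-measured after clipping — boundary = 47.13 mm. So its perimeter = 47.13 mm. Layer 1 (z = 0.15): the cube (footprint 4.5×15.5) is included at this height (perimeter 40.00 mm); the cylinder at (-4, 4) is not intersected at this z (z outside [0.5, 5.5]); the cylinder at (-1.5, 9.5) is absent (z outside [5, 10.5]); Merging all regions: only the 4.5×15.5 cube is present, so the union is just that shape — boundary = 40.00 mm. So its perimeter = 40.00 mm. Layer 39 is larger (47.13 vs 40.00 mm).

layer 39 (z = 5.85 mm)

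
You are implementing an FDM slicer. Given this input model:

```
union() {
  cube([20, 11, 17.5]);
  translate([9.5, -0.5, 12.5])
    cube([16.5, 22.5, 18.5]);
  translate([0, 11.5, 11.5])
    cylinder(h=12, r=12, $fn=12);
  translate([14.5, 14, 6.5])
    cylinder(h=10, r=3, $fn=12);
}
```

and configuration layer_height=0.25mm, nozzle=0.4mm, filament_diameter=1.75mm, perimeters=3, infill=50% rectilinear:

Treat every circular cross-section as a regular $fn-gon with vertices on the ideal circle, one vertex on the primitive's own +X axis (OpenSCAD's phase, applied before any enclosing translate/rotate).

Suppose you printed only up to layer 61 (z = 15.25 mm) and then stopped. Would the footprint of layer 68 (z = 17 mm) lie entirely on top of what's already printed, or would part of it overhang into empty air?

Compare the two slices. At z = 15.25: the cube is present — its section is the full 20×11 rectangle (area 220.00 mm²); the 16.5×22.5 cube at (9.5, -0.5) contributes its full rectangle (area 371.25 mm²); the r=12 cylinder at (0, 11.5) contributes a regular 12-gon of circumradius 12 (area = (12/2)·12.000²·sin(360°/12) = 432.00 mm²); the r=3 cylinder at (14.5, 14) gives a regular 12-gon of circumradius 3 (constant along its height) (area = (12/2)·3.000²·sin(360°/12) = 27.00 mm²); Merging all regions: the regions partially overlap — summed areas 1050.25 mm² minus the doubly-counted overlap 255.86 mm² gives 794.39 mm² — area = 794.39 mm². At z = 17: the cube is present — its section is the full 20×11 rectangle (area 220.00 mm²); the cube at (9.5, -0.5) is present — its section is the full 16.5×22.5 rectangle (area 371.25 mm²); the cylinder at (0, 11.5): section is a regular 12-gon, circumradius r=12 (area = (12/2)·12.000²·sin(360°/12) = 432.00 mm²); the cylinder at (14.5, 14) does not reach this height (z outside [6.5, 16.5]); Combining (union): the regions partially overlap — summed areas 1023.25 mm² minus the doubly-counted overlap 228.86 mm² gives 794.39 mm² — area = 794.39 mm². Checking containment: the cross-section at z = 17 is a subset of the cross-section at z = 15.25.

entirely on top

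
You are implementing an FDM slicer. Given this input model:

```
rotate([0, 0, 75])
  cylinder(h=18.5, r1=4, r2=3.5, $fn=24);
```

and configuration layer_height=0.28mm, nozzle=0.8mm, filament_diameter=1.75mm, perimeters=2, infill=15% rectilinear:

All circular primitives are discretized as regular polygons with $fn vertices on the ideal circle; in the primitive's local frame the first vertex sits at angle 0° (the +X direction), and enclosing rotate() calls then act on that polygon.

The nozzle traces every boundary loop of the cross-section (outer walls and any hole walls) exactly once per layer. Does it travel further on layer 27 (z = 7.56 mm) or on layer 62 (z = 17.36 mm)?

layer 27 (z = 7.56 mm)

Layer 27 (z = 7.56): the cone contributes a regular 24-gon of circumradius 3.796 (interpolated between r1=4 and r2=3.5 at t=0.409) (perimeter = 2·24·3.796·sin(180°/24) = 23.78 mm); (whole slice rotated 75° about Z — lengths, areas and connectivity unchanged). So its perimeter = 23.78 mm. Layer 62 (z = 17.36): the cone (r1=4→r2=3.5) has section circumradius 3.531 here — a regular 24-gon (perimeter = 2·24·3.531·sin(180°/24) = 22.12 mm); (whole slice rotated 75° about Z — lengths, areas and connectivity unchanged). So its perimeter = 22.12 mm. Layer 27 is larger (23.78 vs 22.12 mm).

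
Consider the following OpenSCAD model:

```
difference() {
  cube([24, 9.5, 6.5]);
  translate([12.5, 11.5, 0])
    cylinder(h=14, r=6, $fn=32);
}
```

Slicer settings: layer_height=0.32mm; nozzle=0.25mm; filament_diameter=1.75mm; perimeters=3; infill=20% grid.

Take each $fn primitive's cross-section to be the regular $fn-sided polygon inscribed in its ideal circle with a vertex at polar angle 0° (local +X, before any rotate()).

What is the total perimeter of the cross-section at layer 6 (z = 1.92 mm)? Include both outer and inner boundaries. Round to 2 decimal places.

At z = 1.92 mm: the cube (footprint 24×9.5) is included at this height (perimeter 67.00 mm); the cylinder at (12.5, 11.5): section is a regular 32-gon, circumradius r=6 (perimeter = 2·32·6.000·sin(180°/32) = 37.64 mm); Subtracting the remaining from the first: starting from the 24×9.5 cube, the r=6 cylinder at (12.5, 11.5) partially overlaps it — only the 32.72 mm² overlap (of its 112.37 mm²) is removed, clipping the outline — boundary = 70.47 mm. Overall, the cross-section is a single solid region. Total boundary length (outer) = 70.47 mm.

70.47 mm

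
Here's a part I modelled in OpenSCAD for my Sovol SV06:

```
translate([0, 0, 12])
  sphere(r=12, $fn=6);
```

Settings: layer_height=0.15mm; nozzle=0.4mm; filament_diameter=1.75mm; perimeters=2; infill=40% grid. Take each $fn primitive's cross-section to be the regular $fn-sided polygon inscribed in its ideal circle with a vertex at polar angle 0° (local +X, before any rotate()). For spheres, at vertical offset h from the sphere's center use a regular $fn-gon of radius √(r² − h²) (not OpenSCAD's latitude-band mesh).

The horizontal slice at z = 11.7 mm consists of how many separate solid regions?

1

At z = 11.7 mm: the sphere: section is a regular 6-gon, circumradius = √(r²−h²) = √(12²−0.3²) = 11.996. The result has 1 disconnected region.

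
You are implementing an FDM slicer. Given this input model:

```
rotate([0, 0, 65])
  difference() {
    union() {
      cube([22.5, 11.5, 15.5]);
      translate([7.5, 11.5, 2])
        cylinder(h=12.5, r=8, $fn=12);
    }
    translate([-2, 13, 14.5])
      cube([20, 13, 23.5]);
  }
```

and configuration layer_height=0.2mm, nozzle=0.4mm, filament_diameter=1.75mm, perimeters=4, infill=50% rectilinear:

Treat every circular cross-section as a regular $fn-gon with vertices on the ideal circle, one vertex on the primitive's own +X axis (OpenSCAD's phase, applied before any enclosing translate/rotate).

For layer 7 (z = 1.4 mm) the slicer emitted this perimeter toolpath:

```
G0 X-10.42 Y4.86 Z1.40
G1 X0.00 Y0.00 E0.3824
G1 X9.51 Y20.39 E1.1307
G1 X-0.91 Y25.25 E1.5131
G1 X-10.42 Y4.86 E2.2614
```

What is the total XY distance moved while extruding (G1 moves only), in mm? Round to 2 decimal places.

67.99 mm

Sum the Euclidean lengths of each G1 segment: total = 67.99 mm.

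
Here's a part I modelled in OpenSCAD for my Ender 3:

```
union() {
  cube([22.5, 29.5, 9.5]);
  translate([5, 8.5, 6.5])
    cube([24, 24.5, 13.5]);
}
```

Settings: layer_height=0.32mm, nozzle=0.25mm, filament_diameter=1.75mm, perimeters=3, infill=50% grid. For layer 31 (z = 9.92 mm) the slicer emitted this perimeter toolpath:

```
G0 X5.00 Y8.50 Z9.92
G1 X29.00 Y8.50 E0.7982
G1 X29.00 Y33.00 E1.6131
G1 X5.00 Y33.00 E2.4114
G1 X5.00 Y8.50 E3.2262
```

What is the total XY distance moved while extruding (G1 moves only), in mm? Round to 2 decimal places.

97.00 mm

Sum the Euclidean lengths of each G1 segment: total = 97.00 mm.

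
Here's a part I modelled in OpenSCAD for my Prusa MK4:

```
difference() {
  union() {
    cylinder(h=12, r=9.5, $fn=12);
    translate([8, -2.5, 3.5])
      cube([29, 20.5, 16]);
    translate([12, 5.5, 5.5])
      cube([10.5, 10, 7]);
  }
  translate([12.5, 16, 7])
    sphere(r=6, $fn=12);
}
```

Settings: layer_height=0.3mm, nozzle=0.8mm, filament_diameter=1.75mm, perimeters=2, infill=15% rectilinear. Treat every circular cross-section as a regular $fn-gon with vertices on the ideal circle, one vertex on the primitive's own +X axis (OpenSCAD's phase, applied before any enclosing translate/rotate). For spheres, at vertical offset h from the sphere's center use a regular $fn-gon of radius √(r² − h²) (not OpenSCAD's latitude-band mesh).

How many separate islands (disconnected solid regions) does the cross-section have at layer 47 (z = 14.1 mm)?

1

At z = 14.1 mm: the cylinder does not reach this height (z outside [0, 12]); the cube at (8, -2.5) (footprint 29×20.5) is included at this height; the cube at (12, 5.5) is not intersected at this z (z outside [5.5, 12.5]); Combining (union): only the 29×20.5 cube at (8, -2.5) is present, so the union is just that shape — 1 connected region; the sphere at (12.5, 16) does not reach this height (|z−center|=7.100 > r=6); Taking the first minus the rest: none of the subtracted shapes is present at this height, so that combined region is unchanged — 1 connected region. Overall, the cross-section is a single solid region. Island count = 1.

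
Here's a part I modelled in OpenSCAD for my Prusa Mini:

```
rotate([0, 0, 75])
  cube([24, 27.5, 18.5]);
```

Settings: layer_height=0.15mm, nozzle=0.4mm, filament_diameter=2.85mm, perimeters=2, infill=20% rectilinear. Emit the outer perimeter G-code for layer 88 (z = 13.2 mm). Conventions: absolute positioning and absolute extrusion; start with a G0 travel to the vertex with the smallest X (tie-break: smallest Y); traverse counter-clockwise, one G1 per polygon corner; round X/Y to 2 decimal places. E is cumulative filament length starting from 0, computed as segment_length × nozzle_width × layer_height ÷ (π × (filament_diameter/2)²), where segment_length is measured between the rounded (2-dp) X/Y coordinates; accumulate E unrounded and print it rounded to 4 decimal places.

At z = 13.2 mm: the cube is present — its section is the full 24×27.5 rectangle; (whole slice rotated 75° about Z — lengths, areas and connectivity unchanged). The outline is a single polygon with 4 vertices. Extrusion per mm of travel: 0.4 × 0.15 / (π × 1.425²) = 0.009405. Accumulating E over each segment gives final E = 0.9687.

G0 X-26.56 Y7.12 Z13.20
G1 X0.00 Y0.00 E0.2586
G1 X6.21 Y23.18 E0.4843
G1 X-20.35 Y30.30 E0.7430
G1 X-26.56 Y7.12 E0.9687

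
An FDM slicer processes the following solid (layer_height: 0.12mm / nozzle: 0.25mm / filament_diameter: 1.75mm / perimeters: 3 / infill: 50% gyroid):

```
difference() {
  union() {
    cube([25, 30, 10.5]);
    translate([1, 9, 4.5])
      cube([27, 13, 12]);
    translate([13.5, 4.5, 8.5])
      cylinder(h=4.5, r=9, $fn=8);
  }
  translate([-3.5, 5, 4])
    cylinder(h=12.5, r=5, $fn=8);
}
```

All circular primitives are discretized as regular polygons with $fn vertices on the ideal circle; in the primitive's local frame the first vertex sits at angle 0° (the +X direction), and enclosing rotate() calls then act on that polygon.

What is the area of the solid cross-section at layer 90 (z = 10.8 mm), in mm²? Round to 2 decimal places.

At z = 10.8 mm: the cube is absent (z outside [0, 10.5]); the cube at (1, 9) (footprint 27×13) is included at this height (area 351.00 mm²); the r=9 cylinder at (13.5, 4.5) contributes a regular 8-gon of circumradius 9 (area = (8/2)·9.000²·sin(360°/8) = 229.10 mm²); Combining (union): the regions partially overlap — summed areas 580.10 mm² minus the doubly-counted overlap 41.94 mm² gives 538.16 mm² — area = 538.16 mm²; the r=5 cylinder at (-3.5, 5) contributes a regular 8-gon of circumradius 5 (area = (8/2)·5.000²·sin(360°/8) = 70.71 mm²); After the difference (first − rest): starting from the result so far (538.16 mm²), the r=5 cylinder at (-3.5, 5) misses the remaining region (no effect) — area = 538.16 mm². Overall, the cross-section is a single solid region. Net area = 538.16 mm².

538.16 mm²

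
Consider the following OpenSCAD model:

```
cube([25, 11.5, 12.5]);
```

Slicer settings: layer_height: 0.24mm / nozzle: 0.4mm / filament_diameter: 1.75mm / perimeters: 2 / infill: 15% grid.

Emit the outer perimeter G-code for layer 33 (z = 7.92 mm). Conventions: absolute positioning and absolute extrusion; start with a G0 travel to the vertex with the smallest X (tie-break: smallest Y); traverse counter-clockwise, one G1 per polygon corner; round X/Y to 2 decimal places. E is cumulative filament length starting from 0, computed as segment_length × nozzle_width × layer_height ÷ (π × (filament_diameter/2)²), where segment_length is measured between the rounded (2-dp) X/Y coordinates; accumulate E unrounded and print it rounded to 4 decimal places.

G0 X0.00 Y0.00 Z7.92
G1 X25.00 Y0.00 E0.9978
G1 X25.00 Y11.50 E1.4568
G1 X0.00 Y11.50 E2.4546
G1 X0.00 Y0.00 E2.9136

At z = 7.92 mm: the 25×11.5 cube contributes its full rectangle. The outline is a single polygon with 4 vertices. Extrusion per mm of travel: 0.4 × 0.24 / (π × 0.875²) = 0.039912. Accumulating E over each segment gives final E = 2.9136.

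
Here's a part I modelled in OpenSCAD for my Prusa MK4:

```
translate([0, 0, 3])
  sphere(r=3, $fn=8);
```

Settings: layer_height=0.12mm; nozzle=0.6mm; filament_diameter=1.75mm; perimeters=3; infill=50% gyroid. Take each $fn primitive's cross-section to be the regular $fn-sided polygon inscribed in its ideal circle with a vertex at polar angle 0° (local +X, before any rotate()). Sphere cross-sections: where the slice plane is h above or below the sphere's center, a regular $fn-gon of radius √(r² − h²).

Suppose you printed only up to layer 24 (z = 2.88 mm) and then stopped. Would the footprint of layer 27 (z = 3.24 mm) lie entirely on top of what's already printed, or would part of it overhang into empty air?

Compare the two slices. At z = 2.88: the r=3 sphere contributes a regular 8-gon of circumradius √(3²−0.12²) = 2.998 (area = (8/2)·2.998²·sin(360°/8) = 25.42 mm²). At z = 3.24: the r=3 sphere slices to a regular 8-gon of circumradius 2.990 (√(r²−h²) with h=0.24 from center) (area = (8/2)·2.990²·sin(360°/8) = 25.29 mm²). Checking containment: the cross-section at z = 3.24 is a subset of the cross-section at z = 2.88.

entirely on top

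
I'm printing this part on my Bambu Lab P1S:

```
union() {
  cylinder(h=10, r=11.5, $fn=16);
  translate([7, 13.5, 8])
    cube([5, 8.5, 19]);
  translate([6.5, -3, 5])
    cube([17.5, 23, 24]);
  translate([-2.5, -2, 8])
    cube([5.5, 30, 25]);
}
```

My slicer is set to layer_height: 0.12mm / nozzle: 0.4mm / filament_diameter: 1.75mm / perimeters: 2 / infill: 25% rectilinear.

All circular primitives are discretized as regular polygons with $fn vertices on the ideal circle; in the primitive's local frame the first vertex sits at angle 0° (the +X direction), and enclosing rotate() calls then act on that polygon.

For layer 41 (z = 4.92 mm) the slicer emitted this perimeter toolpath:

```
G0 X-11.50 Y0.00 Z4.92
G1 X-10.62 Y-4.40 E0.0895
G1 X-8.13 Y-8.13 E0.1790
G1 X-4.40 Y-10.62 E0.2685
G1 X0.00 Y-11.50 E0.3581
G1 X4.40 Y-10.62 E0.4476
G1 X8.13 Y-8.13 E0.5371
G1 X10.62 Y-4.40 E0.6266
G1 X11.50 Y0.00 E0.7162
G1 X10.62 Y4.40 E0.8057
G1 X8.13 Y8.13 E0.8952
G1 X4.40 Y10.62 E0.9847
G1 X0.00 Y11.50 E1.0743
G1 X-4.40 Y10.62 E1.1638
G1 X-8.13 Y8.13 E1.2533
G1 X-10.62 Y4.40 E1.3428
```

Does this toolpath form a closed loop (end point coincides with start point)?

no

Start point (G0): (-11.50, 0.00). End point (last G1): the path does not return to the start — open.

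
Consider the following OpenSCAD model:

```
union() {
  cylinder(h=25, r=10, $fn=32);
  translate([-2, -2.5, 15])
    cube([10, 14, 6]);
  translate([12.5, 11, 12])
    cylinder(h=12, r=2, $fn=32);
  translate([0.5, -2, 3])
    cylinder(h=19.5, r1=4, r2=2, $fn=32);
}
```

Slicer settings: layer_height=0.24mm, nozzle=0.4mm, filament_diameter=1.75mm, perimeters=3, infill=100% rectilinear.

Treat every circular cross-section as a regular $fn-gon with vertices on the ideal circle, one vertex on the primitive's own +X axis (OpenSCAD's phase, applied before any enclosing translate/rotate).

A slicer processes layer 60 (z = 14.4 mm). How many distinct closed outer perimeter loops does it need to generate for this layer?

2

At z = 14.4 mm: the r=10 cylinder gives a regular 32-gon of circumradius 10 (constant along its height); the cube at (-2, -2.5) is absent (z outside [15, 21]); the cylinder at (12.5, 11): section is a regular 32-gon, circumradius r=2; the cone at (0.5, -2) (r1=4→r2=2) has section circumradius 2.831 here — a regular 32-gon; Merging all regions: the regions partially overlap (shared area 25.01 mm²), so overlapping operands fuse into one piece — 2 connected regions. The result has 2 disconnected regions.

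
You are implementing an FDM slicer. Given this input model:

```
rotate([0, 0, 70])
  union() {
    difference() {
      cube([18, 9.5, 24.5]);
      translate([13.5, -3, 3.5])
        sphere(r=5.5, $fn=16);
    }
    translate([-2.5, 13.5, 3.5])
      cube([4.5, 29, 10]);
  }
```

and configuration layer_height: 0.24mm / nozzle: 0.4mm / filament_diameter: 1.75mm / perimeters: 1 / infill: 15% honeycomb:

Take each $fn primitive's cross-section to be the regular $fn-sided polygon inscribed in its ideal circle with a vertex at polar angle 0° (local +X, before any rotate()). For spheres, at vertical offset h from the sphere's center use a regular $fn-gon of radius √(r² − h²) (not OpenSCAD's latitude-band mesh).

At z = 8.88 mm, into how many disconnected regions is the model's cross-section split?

At z = 8.88 mm: the 18×9.5 cube contributes its full rectangle; the sphere at (13.5, -3): section is a regular 16-gon, circumradius = √(r²−h²) = √(5.5²−5.38²) = 1.143; After the difference (first − rest): starting from the 18×9.5 cube, the r=5.5 sphere at (13.5, -3) misses the remaining region (no effect) — 1 connected region; the cube at (-2.5, 13.5) is present — its section is the full 4.5×29 rectangle; Merging all regions: the 2 present regions are separate (no shared area or edge), so areas and boundary lengths simply add and each stays a separate island — 2 connected regions; (rotated 70° about Z; rotation is an isometry so areas/perimeters/island counts are preserved). The result has 2 disconnected regions.

2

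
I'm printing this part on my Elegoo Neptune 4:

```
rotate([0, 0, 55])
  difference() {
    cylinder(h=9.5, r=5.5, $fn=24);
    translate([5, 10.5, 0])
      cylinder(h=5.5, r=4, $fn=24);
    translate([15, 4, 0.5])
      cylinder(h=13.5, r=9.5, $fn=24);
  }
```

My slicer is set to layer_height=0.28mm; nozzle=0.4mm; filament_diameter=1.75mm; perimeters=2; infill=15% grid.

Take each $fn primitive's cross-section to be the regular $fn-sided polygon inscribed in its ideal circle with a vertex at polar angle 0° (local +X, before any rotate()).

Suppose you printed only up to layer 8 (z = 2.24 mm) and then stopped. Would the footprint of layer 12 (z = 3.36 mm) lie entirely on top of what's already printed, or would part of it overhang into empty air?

entirely on top

Compare the two slices. At z = 2.24: the cylinder: section is a regular 24-gon, circumradius r=5.5 (area = (24/2)·5.500²·sin(360°/24) = 93.95 mm²); the cylinder at (5, 10.5): section is a regular 24-gon, circumradius r=4 (area = (24/2)·4.000²·sin(360°/24) = 49.69 mm²); the r=9.5 cylinder at (15, 4) gives a regular 24-gon of circumradius 9.5 (constant along its height) (area = (24/2)·9.500²·sin(360°/24) = 280.30 mm²); Subtracting the remaining from the first: starting from the r=5.5 cylinder (93.95 mm²), the r=4 cylinder at (5, 10.5) misses the remaining region (no effect); the r=9.5 cylinder at (15, 4) misses the remaining region (no effect) — area = 93.95 mm²; (whole slice rotated 55° about Z — lengths, areas and connectivity unchanged). At z = 3.36: the r=5.5 cylinder gives a regular 24-gon of circumradius 5.5 (constant along its height) (area = (24/2)·5.500²·sin(360°/24) = 93.95 mm²); the r=4 cylinder at (5, 10.5) contributes a regular 24-gon of circumradius 4 (area = (24/2)·4.000²·sin(360°/24) = 49.69 mm²); the r=9.5 cylinder at (15, 4) gives a regular 24-gon of circumradius 9.5 (constant along its height) (area = (24/2)·9.500²·sin(360°/24) = 280.30 mm²); Taking the first minus the rest: starting from the r=5.5 cylinder (93.95 mm²), the r=4 cylinder at (5, 10.5) misses the remaining region (no effect); the r=9.5 cylinder at (15, 4) misses the remaining region (no effect) — area = 93.95 mm²; (rotated 55° about Z; rotation is an isometry so areas/perimeters/island counts are preserved). Checking containment: the cross-section at z = 3.36 is a subset of the cross-section at z = 2.24.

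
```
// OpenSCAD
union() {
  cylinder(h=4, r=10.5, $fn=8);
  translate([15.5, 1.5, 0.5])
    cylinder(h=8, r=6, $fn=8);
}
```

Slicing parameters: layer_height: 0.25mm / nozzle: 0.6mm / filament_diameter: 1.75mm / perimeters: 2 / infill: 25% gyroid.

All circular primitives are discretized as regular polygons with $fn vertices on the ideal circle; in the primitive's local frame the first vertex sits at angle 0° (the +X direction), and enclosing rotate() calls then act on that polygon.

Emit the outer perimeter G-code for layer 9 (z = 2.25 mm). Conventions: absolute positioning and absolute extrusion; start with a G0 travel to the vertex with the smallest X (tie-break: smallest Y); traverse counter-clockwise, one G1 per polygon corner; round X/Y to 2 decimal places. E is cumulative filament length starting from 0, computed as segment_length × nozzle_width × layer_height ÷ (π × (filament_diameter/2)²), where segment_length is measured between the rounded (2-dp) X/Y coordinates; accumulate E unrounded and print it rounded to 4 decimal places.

G0 X-10.50 Y0.00 Z2.25
G1 X-7.42 Y-7.42 E0.5010
G1 X0.00 Y-10.50 E1.0020
G1 X7.42 Y-7.42 E1.5030
G1 X10.31 Y-0.46 E1.9730
G1 X11.26 Y-2.74 E2.1271
G1 X15.50 Y-4.50 E2.4133
G1 X19.74 Y-2.74 E2.6996
G1 X21.50 Y1.50 E2.9859
G1 X19.74 Y5.74 E3.2722
G1 X15.50 Y7.50 E3.5585
G1 X11.26 Y5.74 E3.8448
G1 X9.69 Y1.96 E4.1001
G1 X7.42 Y7.42 E4.4688
G1 X0.00 Y10.50 E4.9698
G1 X-7.42 Y7.42 E5.4708
G1 X-10.50 Y0.00 E5.9719

At z = 2.25 mm: the r=10.5 cylinder contributes a regular 8-gon of circumradius 10.5; the cylinder at (15.5, 1.5): section is a regular 8-gon, circumradius r=6; Combining (union): the regions partially overlap (shared area 0.74 mm²), so overlapping operands fuse into one piece — 1 connected region. The outline is a single polygon with 16 vertices. Extrusion per mm of travel: 0.6 × 0.25 / (π × 0.875²) = 0.062363. Accumulating E over each segment gives final E = 5.9719.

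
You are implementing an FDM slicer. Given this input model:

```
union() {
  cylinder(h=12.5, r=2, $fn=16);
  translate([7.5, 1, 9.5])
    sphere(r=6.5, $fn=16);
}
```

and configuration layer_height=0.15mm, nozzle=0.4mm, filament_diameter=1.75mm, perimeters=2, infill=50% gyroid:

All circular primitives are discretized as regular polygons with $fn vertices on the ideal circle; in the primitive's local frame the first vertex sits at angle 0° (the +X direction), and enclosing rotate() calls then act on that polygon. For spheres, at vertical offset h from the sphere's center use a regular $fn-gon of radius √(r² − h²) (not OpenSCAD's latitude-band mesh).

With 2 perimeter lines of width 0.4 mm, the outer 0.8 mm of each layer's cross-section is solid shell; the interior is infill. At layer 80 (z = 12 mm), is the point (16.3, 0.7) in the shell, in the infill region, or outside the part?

outside

At z = 12 mm: the r=2 cylinder gives a regular 16-gon of circumradius 2 (constant along its height); the r=6.5 sphere at (7.5, 1) slices to a regular 16-gon of circumradius 6.000 (√(r²−h²) with h=2.5 from center); Merging all regions: the regions partially overlap (shared area 0.42 mm²), so overlapping operands fuse into one piece — 1 connected region. Overall, the cross-section is a single solid region. The nearest boundary edge runs (13.04, 3.30)→(13.50, 1.00); distance from the point to it = 2.82 mm. The point is not inside any of the regions above, so it lies outside the cross-section (2.82 mm from the nearest boundary).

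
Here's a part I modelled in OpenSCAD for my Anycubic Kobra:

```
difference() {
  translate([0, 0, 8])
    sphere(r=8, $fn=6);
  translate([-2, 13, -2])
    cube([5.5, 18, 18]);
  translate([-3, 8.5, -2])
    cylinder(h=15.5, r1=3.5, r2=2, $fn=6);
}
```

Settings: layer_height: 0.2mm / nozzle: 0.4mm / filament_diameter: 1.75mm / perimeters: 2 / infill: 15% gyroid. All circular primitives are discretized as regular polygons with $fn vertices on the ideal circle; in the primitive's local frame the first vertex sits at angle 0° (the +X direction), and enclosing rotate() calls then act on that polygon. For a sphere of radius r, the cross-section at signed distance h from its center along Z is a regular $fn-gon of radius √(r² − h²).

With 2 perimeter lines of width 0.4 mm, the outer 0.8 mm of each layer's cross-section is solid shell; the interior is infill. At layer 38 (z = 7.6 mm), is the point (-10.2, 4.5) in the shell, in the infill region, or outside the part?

At z = 7.6 mm: the r=8 sphere contributes a regular 6-gon of circumradius √(8²−0.4²) = 7.990; the cube at (-2, 13) (footprint 5.5×18) is included at this height; the cone at (-3, 8.5): at t=0.619 of its height the radius interpolates to r₁+(r₂−r₁)t = 2.571, giving a regular 6-gon of that circumradius; Taking the first minus the rest: starting from the r=8 sphere, the 5.5×18 cube at (-2, 13) misses the remaining region (no effect); the cone at (-3, 8.5) partially overlaps it — only the 1.71 mm² overlap (of its 17.17 mm²) is removed, clipping the outline — 1 connected region. Overall, the cross-section is a single solid region. The nearest boundary edge runs (-7.99, 0.00)→(-4.33, 6.34); distance from the point to it = 4.16 mm. The point is not inside any of the regions above, so it lies outside the cross-section (4.16 mm from the nearest boundary).

outside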